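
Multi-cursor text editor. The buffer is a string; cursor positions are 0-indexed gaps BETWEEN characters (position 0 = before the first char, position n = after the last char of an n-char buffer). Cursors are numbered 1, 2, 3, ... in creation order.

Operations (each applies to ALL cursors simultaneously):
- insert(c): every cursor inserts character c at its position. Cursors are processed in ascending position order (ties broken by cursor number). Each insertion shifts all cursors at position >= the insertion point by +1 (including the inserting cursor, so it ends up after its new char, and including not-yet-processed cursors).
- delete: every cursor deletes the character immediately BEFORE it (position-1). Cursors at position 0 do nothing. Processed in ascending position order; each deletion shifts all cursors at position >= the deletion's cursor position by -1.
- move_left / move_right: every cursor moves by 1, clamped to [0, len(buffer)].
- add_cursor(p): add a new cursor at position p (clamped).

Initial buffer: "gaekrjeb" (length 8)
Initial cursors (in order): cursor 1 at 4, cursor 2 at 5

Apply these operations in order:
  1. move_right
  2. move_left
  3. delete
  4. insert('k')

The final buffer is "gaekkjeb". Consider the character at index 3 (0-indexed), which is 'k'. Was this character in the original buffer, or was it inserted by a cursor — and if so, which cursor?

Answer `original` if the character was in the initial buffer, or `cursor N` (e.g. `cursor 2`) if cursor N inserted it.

After op 1 (move_right): buffer="gaekrjeb" (len 8), cursors c1@5 c2@6, authorship ........
After op 2 (move_left): buffer="gaekrjeb" (len 8), cursors c1@4 c2@5, authorship ........
After op 3 (delete): buffer="gaejeb" (len 6), cursors c1@3 c2@3, authorship ......
After op 4 (insert('k')): buffer="gaekkjeb" (len 8), cursors c1@5 c2@5, authorship ...12...
Authorship (.=original, N=cursor N): . . . 1 2 . . .
Index 3: author = 1

Answer: cursor 1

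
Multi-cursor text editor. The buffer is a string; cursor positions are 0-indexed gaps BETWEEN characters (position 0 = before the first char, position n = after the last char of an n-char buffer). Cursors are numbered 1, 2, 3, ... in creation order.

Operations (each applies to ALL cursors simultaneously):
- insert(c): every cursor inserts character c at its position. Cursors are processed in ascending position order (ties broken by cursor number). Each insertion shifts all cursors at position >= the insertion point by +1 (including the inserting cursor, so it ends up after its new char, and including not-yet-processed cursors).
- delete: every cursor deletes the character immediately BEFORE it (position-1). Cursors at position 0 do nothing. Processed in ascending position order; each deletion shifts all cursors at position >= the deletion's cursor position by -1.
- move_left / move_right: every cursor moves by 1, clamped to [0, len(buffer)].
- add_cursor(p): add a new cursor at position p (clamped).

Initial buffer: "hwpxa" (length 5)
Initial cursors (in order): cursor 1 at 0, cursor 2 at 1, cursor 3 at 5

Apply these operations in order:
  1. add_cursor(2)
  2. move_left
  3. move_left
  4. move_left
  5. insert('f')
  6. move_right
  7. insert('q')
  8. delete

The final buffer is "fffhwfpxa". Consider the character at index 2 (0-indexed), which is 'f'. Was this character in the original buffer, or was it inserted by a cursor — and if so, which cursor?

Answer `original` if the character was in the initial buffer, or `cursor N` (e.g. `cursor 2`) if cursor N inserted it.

After op 1 (add_cursor(2)): buffer="hwpxa" (len 5), cursors c1@0 c2@1 c4@2 c3@5, authorship .....
After op 2 (move_left): buffer="hwpxa" (len 5), cursors c1@0 c2@0 c4@1 c3@4, authorship .....
After op 3 (move_left): buffer="hwpxa" (len 5), cursors c1@0 c2@0 c4@0 c3@3, authorship .....
After op 4 (move_left): buffer="hwpxa" (len 5), cursors c1@0 c2@0 c4@0 c3@2, authorship .....
After op 5 (insert('f')): buffer="fffhwfpxa" (len 9), cursors c1@3 c2@3 c4@3 c3@6, authorship 124..3...
After op 6 (move_right): buffer="fffhwfpxa" (len 9), cursors c1@4 c2@4 c4@4 c3@7, authorship 124..3...
After op 7 (insert('q')): buffer="fffhqqqwfpqxa" (len 13), cursors c1@7 c2@7 c4@7 c3@11, authorship 124.124.3.3..
After op 8 (delete): buffer="fffhwfpxa" (len 9), cursors c1@4 c2@4 c4@4 c3@7, authorship 124..3...
Authorship (.=original, N=cursor N): 1 2 4 . . 3 . . .
Index 2: author = 4

Answer: cursor 4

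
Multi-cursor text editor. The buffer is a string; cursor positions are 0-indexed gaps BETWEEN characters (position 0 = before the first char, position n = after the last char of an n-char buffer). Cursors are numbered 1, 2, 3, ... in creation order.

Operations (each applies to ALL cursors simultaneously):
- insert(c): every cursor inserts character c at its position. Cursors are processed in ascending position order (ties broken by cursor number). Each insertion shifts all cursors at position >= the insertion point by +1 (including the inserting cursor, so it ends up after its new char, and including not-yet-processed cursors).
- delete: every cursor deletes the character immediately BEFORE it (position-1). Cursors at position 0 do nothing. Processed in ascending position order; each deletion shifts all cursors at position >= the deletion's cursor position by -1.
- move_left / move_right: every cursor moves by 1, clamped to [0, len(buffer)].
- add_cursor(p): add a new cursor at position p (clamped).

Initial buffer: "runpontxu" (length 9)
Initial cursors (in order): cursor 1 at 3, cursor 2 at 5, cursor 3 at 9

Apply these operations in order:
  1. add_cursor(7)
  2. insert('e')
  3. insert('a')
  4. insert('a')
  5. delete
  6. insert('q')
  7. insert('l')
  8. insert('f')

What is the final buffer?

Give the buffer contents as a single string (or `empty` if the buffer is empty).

Answer: runeaqlfpoeaqlfnteaqlfxueaqlf

Derivation:
After op 1 (add_cursor(7)): buffer="runpontxu" (len 9), cursors c1@3 c2@5 c4@7 c3@9, authorship .........
After op 2 (insert('e')): buffer="runepoentexue" (len 13), cursors c1@4 c2@7 c4@10 c3@13, authorship ...1..2..4..3
After op 3 (insert('a')): buffer="runeapoeanteaxuea" (len 17), cursors c1@5 c2@9 c4@13 c3@17, authorship ...11..22..44..33
After op 4 (insert('a')): buffer="runeaapoeaanteaaxueaa" (len 21), cursors c1@6 c2@11 c4@16 c3@21, authorship ...111..222..444..333
After op 5 (delete): buffer="runeapoeanteaxuea" (len 17), cursors c1@5 c2@9 c4@13 c3@17, authorship ...11..22..44..33
After op 6 (insert('q')): buffer="runeaqpoeaqnteaqxueaq" (len 21), cursors c1@6 c2@11 c4@16 c3@21, authorship ...111..222..444..333
After op 7 (insert('l')): buffer="runeaqlpoeaqlnteaqlxueaql" (len 25), cursors c1@7 c2@13 c4@19 c3@25, authorship ...1111..2222..4444..3333
After op 8 (insert('f')): buffer="runeaqlfpoeaqlfnteaqlfxueaqlf" (len 29), cursors c1@8 c2@15 c4@22 c3@29, authorship ...11111..22222..44444..33333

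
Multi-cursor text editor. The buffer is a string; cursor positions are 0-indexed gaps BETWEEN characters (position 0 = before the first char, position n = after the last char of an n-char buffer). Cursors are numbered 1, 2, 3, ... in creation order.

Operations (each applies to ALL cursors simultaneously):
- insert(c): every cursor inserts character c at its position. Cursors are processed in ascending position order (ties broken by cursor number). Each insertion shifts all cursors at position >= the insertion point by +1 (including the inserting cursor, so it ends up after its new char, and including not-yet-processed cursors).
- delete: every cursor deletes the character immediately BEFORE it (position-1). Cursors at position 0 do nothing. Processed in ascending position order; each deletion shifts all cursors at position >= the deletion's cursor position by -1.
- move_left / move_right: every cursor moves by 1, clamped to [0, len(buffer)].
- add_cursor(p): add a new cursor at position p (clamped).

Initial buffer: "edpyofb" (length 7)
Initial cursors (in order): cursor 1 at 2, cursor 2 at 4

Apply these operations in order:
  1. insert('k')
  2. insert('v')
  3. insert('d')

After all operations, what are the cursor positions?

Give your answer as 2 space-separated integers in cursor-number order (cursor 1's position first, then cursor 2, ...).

Answer: 5 10

Derivation:
After op 1 (insert('k')): buffer="edkpykofb" (len 9), cursors c1@3 c2@6, authorship ..1..2...
After op 2 (insert('v')): buffer="edkvpykvofb" (len 11), cursors c1@4 c2@8, authorship ..11..22...
After op 3 (insert('d')): buffer="edkvdpykvdofb" (len 13), cursors c1@5 c2@10, authorship ..111..222...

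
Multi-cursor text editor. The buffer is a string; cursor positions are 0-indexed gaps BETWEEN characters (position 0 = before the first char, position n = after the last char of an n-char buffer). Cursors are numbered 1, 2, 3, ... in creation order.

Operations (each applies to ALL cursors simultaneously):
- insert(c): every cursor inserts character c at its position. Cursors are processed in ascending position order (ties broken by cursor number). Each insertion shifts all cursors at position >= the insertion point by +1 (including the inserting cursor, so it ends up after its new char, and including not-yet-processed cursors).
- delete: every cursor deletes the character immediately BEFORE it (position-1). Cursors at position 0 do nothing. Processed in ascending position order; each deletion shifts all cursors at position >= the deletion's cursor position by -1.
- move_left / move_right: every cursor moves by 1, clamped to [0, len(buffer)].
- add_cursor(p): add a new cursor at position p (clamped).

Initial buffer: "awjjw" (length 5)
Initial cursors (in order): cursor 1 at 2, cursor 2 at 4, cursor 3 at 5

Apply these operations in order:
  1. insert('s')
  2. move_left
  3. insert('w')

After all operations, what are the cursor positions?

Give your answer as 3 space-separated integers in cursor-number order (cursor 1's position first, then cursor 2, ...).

After op 1 (insert('s')): buffer="awsjjsws" (len 8), cursors c1@3 c2@6 c3@8, authorship ..1..2.3
After op 2 (move_left): buffer="awsjjsws" (len 8), cursors c1@2 c2@5 c3@7, authorship ..1..2.3
After op 3 (insert('w')): buffer="awwsjjwswws" (len 11), cursors c1@3 c2@7 c3@10, authorship ..11..22.33

Answer: 3 7 10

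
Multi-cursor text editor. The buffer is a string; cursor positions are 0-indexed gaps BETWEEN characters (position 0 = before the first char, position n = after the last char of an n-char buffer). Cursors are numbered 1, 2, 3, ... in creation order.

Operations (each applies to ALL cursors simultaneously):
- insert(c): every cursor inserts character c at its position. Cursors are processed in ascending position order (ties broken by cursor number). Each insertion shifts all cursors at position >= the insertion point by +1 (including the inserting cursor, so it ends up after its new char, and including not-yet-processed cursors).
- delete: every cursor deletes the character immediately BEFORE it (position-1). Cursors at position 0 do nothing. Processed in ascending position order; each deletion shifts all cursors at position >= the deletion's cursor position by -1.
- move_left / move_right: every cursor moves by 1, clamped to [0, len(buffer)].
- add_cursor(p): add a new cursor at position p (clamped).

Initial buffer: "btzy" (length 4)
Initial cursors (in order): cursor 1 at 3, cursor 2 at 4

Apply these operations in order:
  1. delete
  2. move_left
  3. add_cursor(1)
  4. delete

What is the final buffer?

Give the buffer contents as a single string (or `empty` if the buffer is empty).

After op 1 (delete): buffer="bt" (len 2), cursors c1@2 c2@2, authorship ..
After op 2 (move_left): buffer="bt" (len 2), cursors c1@1 c2@1, authorship ..
After op 3 (add_cursor(1)): buffer="bt" (len 2), cursors c1@1 c2@1 c3@1, authorship ..
After op 4 (delete): buffer="t" (len 1), cursors c1@0 c2@0 c3@0, authorship .

Answer: t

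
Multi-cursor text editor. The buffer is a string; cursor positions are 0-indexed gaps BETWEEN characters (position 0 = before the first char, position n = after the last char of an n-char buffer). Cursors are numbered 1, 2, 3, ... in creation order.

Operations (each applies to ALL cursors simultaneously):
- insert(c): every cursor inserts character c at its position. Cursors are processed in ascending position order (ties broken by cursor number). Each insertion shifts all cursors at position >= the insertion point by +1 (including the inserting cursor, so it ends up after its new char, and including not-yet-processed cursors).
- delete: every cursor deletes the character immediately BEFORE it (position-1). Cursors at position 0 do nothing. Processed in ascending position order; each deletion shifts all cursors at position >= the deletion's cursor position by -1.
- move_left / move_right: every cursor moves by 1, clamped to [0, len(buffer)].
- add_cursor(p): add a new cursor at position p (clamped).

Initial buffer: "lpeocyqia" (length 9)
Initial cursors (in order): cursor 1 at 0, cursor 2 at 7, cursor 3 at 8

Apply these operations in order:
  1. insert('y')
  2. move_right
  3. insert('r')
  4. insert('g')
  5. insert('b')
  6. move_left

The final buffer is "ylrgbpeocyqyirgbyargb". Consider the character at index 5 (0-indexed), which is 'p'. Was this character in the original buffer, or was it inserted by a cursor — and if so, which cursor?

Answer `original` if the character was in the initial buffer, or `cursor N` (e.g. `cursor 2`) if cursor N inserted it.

After op 1 (insert('y')): buffer="ylpeocyqyiya" (len 12), cursors c1@1 c2@9 c3@11, authorship 1.......2.3.
After op 2 (move_right): buffer="ylpeocyqyiya" (len 12), cursors c1@2 c2@10 c3@12, authorship 1.......2.3.
After op 3 (insert('r')): buffer="ylrpeocyqyiryar" (len 15), cursors c1@3 c2@12 c3@15, authorship 1.1......2.23.3
After op 4 (insert('g')): buffer="ylrgpeocyqyirgyarg" (len 18), cursors c1@4 c2@14 c3@18, authorship 1.11......2.223.33
After op 5 (insert('b')): buffer="ylrgbpeocyqyirgbyargb" (len 21), cursors c1@5 c2@16 c3@21, authorship 1.111......2.2223.333
After op 6 (move_left): buffer="ylrgbpeocyqyirgbyargb" (len 21), cursors c1@4 c2@15 c3@20, authorship 1.111......2.2223.333
Authorship (.=original, N=cursor N): 1 . 1 1 1 . . . . . . 2 . 2 2 2 3 . 3 3 3
Index 5: author = original

Answer: original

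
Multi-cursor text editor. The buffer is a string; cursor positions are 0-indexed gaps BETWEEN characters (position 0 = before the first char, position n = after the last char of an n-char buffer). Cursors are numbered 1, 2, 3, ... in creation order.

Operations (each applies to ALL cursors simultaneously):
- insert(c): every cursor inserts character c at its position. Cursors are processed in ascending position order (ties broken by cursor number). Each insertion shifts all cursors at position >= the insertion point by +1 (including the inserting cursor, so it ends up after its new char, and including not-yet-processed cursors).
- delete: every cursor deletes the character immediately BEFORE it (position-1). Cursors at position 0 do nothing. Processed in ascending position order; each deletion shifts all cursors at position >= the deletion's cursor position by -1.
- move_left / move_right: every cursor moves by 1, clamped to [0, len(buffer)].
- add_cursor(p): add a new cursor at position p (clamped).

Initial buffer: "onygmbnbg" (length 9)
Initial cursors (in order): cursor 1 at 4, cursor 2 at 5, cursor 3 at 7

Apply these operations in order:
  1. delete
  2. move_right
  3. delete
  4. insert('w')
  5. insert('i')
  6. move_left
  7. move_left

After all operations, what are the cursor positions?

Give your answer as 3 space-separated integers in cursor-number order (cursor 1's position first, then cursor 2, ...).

After op 1 (delete): buffer="onybbg" (len 6), cursors c1@3 c2@3 c3@4, authorship ......
After op 2 (move_right): buffer="onybbg" (len 6), cursors c1@4 c2@4 c3@5, authorship ......
After op 3 (delete): buffer="ong" (len 3), cursors c1@2 c2@2 c3@2, authorship ...
After op 4 (insert('w')): buffer="onwwwg" (len 6), cursors c1@5 c2@5 c3@5, authorship ..123.
After op 5 (insert('i')): buffer="onwwwiiig" (len 9), cursors c1@8 c2@8 c3@8, authorship ..123123.
After op 6 (move_left): buffer="onwwwiiig" (len 9), cursors c1@7 c2@7 c3@7, authorship ..123123.
After op 7 (move_left): buffer="onwwwiiig" (len 9), cursors c1@6 c2@6 c3@6, authorship ..123123.

Answer: 6 6 6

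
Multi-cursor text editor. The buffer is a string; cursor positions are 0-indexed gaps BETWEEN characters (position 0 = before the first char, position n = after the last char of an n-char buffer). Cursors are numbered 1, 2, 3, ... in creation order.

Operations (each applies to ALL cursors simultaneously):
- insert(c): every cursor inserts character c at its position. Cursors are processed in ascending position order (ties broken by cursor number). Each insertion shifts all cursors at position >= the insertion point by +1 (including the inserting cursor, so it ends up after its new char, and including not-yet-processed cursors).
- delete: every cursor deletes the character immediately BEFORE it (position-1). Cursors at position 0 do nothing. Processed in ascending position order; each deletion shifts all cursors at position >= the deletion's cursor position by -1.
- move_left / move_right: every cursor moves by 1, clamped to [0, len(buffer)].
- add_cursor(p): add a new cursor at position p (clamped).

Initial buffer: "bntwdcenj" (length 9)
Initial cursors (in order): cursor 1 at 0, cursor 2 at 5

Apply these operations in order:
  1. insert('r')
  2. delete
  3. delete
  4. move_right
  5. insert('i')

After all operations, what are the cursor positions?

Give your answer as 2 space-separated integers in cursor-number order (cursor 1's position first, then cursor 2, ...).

After op 1 (insert('r')): buffer="rbntwdrcenj" (len 11), cursors c1@1 c2@7, authorship 1.....2....
After op 2 (delete): buffer="bntwdcenj" (len 9), cursors c1@0 c2@5, authorship .........
After op 3 (delete): buffer="bntwcenj" (len 8), cursors c1@0 c2@4, authorship ........
After op 4 (move_right): buffer="bntwcenj" (len 8), cursors c1@1 c2@5, authorship ........
After op 5 (insert('i')): buffer="bintwcienj" (len 10), cursors c1@2 c2@7, authorship .1....2...

Answer: 2 7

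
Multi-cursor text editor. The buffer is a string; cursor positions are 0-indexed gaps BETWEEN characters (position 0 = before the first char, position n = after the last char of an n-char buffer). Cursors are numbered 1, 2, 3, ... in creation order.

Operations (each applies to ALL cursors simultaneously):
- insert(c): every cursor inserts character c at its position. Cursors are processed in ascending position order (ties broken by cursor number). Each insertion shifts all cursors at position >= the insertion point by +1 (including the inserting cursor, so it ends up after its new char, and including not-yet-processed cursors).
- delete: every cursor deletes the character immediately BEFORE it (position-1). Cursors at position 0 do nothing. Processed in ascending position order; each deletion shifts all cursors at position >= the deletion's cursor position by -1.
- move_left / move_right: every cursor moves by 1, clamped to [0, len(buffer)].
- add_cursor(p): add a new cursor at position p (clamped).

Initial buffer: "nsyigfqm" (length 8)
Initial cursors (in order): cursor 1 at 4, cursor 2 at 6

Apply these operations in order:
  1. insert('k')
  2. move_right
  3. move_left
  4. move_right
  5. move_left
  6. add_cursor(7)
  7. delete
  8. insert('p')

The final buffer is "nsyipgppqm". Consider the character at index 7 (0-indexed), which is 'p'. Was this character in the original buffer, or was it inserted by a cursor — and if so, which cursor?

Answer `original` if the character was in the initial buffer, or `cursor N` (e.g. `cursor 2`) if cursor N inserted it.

After op 1 (insert('k')): buffer="nsyikgfkqm" (len 10), cursors c1@5 c2@8, authorship ....1..2..
After op 2 (move_right): buffer="nsyikgfkqm" (len 10), cursors c1@6 c2@9, authorship ....1..2..
After op 3 (move_left): buffer="nsyikgfkqm" (len 10), cursors c1@5 c2@8, authorship ....1..2..
After op 4 (move_right): buffer="nsyikgfkqm" (len 10), cursors c1@6 c2@9, authorship ....1..2..
After op 5 (move_left): buffer="nsyikgfkqm" (len 10), cursors c1@5 c2@8, authorship ....1..2..
After op 6 (add_cursor(7)): buffer="nsyikgfkqm" (len 10), cursors c1@5 c3@7 c2@8, authorship ....1..2..
After op 7 (delete): buffer="nsyigqm" (len 7), cursors c1@4 c2@5 c3@5, authorship .......
After op 8 (insert('p')): buffer="nsyipgppqm" (len 10), cursors c1@5 c2@8 c3@8, authorship ....1.23..
Authorship (.=original, N=cursor N): . . . . 1 . 2 3 . .
Index 7: author = 3

Answer: cursor 3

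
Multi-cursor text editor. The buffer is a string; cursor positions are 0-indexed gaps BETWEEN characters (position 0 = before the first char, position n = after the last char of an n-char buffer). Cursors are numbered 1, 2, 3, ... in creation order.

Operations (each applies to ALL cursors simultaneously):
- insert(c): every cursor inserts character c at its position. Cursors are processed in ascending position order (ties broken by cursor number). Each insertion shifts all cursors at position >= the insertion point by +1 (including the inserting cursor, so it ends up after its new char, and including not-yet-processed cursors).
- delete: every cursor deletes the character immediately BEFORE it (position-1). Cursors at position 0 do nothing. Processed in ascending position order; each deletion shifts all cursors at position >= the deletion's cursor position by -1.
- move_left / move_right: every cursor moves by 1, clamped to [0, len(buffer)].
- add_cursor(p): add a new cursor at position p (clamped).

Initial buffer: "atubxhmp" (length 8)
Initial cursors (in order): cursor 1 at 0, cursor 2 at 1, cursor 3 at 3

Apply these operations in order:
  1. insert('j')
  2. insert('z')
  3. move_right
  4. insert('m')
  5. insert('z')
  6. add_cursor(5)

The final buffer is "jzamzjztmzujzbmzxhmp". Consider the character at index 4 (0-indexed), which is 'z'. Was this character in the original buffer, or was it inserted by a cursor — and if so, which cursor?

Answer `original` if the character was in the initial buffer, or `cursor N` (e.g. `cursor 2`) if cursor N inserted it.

After op 1 (insert('j')): buffer="jajtujbxhmp" (len 11), cursors c1@1 c2@3 c3@6, authorship 1.2..3.....
After op 2 (insert('z')): buffer="jzajztujzbxhmp" (len 14), cursors c1@2 c2@5 c3@9, authorship 11.22..33.....
After op 3 (move_right): buffer="jzajztujzbxhmp" (len 14), cursors c1@3 c2@6 c3@10, authorship 11.22..33.....
After op 4 (insert('m')): buffer="jzamjztmujzbmxhmp" (len 17), cursors c1@4 c2@8 c3@13, authorship 11.122.2.33.3....
After op 5 (insert('z')): buffer="jzamzjztmzujzbmzxhmp" (len 20), cursors c1@5 c2@10 c3@16, authorship 11.1122.22.33.33....
After op 6 (add_cursor(5)): buffer="jzamzjztmzujzbmzxhmp" (len 20), cursors c1@5 c4@5 c2@10 c3@16, authorship 11.1122.22.33.33....
Authorship (.=original, N=cursor N): 1 1 . 1 1 2 2 . 2 2 . 3 3 . 3 3 . . . .
Index 4: author = 1

Answer: cursor 1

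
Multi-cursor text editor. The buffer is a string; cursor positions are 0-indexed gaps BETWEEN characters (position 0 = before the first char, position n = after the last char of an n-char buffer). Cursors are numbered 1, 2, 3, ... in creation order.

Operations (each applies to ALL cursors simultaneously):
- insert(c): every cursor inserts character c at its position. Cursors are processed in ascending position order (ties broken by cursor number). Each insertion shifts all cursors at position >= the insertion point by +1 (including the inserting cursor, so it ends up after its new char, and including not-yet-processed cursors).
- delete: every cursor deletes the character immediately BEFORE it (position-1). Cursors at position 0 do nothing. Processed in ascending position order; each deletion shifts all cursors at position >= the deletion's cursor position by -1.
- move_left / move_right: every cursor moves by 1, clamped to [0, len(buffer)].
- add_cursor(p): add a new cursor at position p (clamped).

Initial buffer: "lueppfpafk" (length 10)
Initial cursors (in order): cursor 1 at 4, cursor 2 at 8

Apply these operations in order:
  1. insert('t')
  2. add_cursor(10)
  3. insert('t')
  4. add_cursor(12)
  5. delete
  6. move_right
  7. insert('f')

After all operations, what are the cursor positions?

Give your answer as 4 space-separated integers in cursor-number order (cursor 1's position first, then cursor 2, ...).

Answer: 7 14 14 14

Derivation:
After op 1 (insert('t')): buffer="lueptpfpatfk" (len 12), cursors c1@5 c2@10, authorship ....1....2..
After op 2 (add_cursor(10)): buffer="lueptpfpatfk" (len 12), cursors c1@5 c2@10 c3@10, authorship ....1....2..
After op 3 (insert('t')): buffer="luepttpfpatttfk" (len 15), cursors c1@6 c2@13 c3@13, authorship ....11....223..
After op 4 (add_cursor(12)): buffer="luepttpfpatttfk" (len 15), cursors c1@6 c4@12 c2@13 c3@13, authorship ....11....223..
After op 5 (delete): buffer="lueptpfpafk" (len 11), cursors c1@5 c2@9 c3@9 c4@9, authorship ....1......
After op 6 (move_right): buffer="lueptpfpafk" (len 11), cursors c1@6 c2@10 c3@10 c4@10, authorship ....1......
After op 7 (insert('f')): buffer="lueptpffpaffffk" (len 15), cursors c1@7 c2@14 c3@14 c4@14, authorship ....1.1....234.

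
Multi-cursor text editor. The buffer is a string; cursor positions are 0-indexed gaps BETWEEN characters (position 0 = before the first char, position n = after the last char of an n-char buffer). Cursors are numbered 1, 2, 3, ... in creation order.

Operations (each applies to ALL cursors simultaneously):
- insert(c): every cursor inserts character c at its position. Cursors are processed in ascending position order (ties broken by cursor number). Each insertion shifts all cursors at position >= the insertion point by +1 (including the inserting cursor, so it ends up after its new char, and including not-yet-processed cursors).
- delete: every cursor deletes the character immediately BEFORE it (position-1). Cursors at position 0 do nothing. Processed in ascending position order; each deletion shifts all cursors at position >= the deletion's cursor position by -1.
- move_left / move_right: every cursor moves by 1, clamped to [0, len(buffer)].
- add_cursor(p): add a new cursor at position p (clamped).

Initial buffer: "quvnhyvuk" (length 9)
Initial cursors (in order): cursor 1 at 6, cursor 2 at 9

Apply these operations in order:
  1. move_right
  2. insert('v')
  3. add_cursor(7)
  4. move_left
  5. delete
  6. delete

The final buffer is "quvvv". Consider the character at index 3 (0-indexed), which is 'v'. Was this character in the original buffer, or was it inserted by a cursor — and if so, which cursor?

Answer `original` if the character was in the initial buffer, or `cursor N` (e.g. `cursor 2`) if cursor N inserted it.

Answer: cursor 1

Derivation:
After op 1 (move_right): buffer="quvnhyvuk" (len 9), cursors c1@7 c2@9, authorship .........
After op 2 (insert('v')): buffer="quvnhyvvukv" (len 11), cursors c1@8 c2@11, authorship .......1..2
After op 3 (add_cursor(7)): buffer="quvnhyvvukv" (len 11), cursors c3@7 c1@8 c2@11, authorship .......1..2
After op 4 (move_left): buffer="quvnhyvvukv" (len 11), cursors c3@6 c1@7 c2@10, authorship .......1..2
After op 5 (delete): buffer="quvnhvuv" (len 8), cursors c1@5 c3@5 c2@7, authorship .....1.2
After op 6 (delete): buffer="quvvv" (len 5), cursors c1@3 c3@3 c2@4, authorship ...12
Authorship (.=original, N=cursor N): . . . 1 2
Index 3: author = 1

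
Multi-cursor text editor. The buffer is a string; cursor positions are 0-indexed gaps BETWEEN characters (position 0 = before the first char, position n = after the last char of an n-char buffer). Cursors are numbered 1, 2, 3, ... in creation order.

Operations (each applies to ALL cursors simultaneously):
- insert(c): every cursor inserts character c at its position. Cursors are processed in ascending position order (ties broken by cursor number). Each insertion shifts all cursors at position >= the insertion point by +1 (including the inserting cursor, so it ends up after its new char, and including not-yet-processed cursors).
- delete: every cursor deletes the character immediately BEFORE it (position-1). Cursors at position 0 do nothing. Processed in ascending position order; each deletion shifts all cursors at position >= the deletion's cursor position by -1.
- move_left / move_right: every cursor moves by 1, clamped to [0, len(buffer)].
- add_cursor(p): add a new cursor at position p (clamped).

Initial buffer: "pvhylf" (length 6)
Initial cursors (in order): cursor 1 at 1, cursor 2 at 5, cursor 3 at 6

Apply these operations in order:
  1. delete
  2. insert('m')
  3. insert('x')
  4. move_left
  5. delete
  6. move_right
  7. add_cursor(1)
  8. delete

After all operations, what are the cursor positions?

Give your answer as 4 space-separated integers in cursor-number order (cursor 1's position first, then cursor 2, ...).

Answer: 0 3 3 0

Derivation:
After op 1 (delete): buffer="vhy" (len 3), cursors c1@0 c2@3 c3@3, authorship ...
After op 2 (insert('m')): buffer="mvhymm" (len 6), cursors c1@1 c2@6 c3@6, authorship 1...23
After op 3 (insert('x')): buffer="mxvhymmxx" (len 9), cursors c1@2 c2@9 c3@9, authorship 11...2323
After op 4 (move_left): buffer="mxvhymmxx" (len 9), cursors c1@1 c2@8 c3@8, authorship 11...2323
After op 5 (delete): buffer="xvhymx" (len 6), cursors c1@0 c2@5 c3@5, authorship 1...23
After op 6 (move_right): buffer="xvhymx" (len 6), cursors c1@1 c2@6 c3@6, authorship 1...23
After op 7 (add_cursor(1)): buffer="xvhymx" (len 6), cursors c1@1 c4@1 c2@6 c3@6, authorship 1...23
After op 8 (delete): buffer="vhy" (len 3), cursors c1@0 c4@0 c2@3 c3@3, authorship ...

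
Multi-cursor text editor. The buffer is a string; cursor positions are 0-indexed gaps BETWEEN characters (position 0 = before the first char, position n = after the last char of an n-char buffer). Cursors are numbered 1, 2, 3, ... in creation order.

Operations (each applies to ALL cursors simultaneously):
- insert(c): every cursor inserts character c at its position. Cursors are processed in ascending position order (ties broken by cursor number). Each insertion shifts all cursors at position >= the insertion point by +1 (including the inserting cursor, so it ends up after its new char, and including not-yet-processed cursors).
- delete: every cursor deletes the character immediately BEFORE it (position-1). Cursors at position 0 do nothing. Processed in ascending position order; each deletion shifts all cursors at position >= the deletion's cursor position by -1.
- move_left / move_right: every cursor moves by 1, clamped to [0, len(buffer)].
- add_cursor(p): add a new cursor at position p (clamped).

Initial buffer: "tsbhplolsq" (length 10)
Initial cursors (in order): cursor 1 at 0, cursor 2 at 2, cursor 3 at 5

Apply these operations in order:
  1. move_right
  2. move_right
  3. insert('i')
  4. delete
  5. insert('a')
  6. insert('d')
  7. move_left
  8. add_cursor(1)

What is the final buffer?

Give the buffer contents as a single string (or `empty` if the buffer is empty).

Answer: tsadbhadploadlsq

Derivation:
After op 1 (move_right): buffer="tsbhplolsq" (len 10), cursors c1@1 c2@3 c3@6, authorship ..........
After op 2 (move_right): buffer="tsbhplolsq" (len 10), cursors c1@2 c2@4 c3@7, authorship ..........
After op 3 (insert('i')): buffer="tsibhiploilsq" (len 13), cursors c1@3 c2@6 c3@10, authorship ..1..2...3...
After op 4 (delete): buffer="tsbhplolsq" (len 10), cursors c1@2 c2@4 c3@7, authorship ..........
After op 5 (insert('a')): buffer="tsabhaploalsq" (len 13), cursors c1@3 c2@6 c3@10, authorship ..1..2...3...
After op 6 (insert('d')): buffer="tsadbhadploadlsq" (len 16), cursors c1@4 c2@8 c3@13, authorship ..11..22...33...
After op 7 (move_left): buffer="tsadbhadploadlsq" (len 16), cursors c1@3 c2@7 c3@12, authorship ..11..22...33...
After op 8 (add_cursor(1)): buffer="tsadbhadploadlsq" (len 16), cursors c4@1 c1@3 c2@7 c3@12, authorship ..11..22...33...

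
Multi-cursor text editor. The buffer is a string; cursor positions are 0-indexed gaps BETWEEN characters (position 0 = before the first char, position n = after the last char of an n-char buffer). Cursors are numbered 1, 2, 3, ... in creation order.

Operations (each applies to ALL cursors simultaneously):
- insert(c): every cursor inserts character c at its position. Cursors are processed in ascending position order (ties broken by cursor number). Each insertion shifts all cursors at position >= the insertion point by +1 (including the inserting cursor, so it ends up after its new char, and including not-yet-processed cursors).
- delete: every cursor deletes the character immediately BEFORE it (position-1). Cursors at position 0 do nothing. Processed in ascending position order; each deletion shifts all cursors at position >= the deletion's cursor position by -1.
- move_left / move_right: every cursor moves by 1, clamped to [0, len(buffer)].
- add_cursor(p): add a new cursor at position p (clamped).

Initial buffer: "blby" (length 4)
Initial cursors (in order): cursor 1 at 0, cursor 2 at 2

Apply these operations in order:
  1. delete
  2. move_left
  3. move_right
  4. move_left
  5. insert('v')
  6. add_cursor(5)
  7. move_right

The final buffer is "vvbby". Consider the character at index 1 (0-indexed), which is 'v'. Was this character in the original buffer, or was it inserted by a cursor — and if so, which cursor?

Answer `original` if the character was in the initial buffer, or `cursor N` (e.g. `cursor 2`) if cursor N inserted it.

Answer: cursor 2

Derivation:
After op 1 (delete): buffer="bby" (len 3), cursors c1@0 c2@1, authorship ...
After op 2 (move_left): buffer="bby" (len 3), cursors c1@0 c2@0, authorship ...
After op 3 (move_right): buffer="bby" (len 3), cursors c1@1 c2@1, authorship ...
After op 4 (move_left): buffer="bby" (len 3), cursors c1@0 c2@0, authorship ...
After op 5 (insert('v')): buffer="vvbby" (len 5), cursors c1@2 c2@2, authorship 12...
After op 6 (add_cursor(5)): buffer="vvbby" (len 5), cursors c1@2 c2@2 c3@5, authorship 12...
After op 7 (move_right): buffer="vvbby" (len 5), cursors c1@3 c2@3 c3@5, authorship 12...
Authorship (.=original, N=cursor N): 1 2 . . .
Index 1: author = 2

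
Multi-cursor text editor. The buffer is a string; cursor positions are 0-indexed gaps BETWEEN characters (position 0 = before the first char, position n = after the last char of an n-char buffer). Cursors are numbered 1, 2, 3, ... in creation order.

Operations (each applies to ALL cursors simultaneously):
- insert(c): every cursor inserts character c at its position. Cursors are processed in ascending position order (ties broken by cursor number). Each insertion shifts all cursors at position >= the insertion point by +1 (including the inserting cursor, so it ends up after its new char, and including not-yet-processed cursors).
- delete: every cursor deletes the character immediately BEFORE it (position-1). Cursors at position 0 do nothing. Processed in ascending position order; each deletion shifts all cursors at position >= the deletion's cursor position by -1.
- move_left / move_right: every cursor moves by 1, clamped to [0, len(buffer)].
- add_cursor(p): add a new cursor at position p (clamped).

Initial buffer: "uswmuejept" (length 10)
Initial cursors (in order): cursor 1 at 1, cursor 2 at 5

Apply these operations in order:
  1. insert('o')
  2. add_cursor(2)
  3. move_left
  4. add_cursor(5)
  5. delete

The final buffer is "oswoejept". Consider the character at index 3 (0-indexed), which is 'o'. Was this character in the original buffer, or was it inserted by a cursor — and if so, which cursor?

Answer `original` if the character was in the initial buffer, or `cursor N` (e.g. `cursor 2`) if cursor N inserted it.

Answer: cursor 2

Derivation:
After op 1 (insert('o')): buffer="uoswmuoejept" (len 12), cursors c1@2 c2@7, authorship .1....2.....
After op 2 (add_cursor(2)): buffer="uoswmuoejept" (len 12), cursors c1@2 c3@2 c2@7, authorship .1....2.....
After op 3 (move_left): buffer="uoswmuoejept" (len 12), cursors c1@1 c3@1 c2@6, authorship .1....2.....
After op 4 (add_cursor(5)): buffer="uoswmuoejept" (len 12), cursors c1@1 c3@1 c4@5 c2@6, authorship .1....2.....
After op 5 (delete): buffer="oswoejept" (len 9), cursors c1@0 c3@0 c2@3 c4@3, authorship 1..2.....
Authorship (.=original, N=cursor N): 1 . . 2 . . . . .
Index 3: author = 2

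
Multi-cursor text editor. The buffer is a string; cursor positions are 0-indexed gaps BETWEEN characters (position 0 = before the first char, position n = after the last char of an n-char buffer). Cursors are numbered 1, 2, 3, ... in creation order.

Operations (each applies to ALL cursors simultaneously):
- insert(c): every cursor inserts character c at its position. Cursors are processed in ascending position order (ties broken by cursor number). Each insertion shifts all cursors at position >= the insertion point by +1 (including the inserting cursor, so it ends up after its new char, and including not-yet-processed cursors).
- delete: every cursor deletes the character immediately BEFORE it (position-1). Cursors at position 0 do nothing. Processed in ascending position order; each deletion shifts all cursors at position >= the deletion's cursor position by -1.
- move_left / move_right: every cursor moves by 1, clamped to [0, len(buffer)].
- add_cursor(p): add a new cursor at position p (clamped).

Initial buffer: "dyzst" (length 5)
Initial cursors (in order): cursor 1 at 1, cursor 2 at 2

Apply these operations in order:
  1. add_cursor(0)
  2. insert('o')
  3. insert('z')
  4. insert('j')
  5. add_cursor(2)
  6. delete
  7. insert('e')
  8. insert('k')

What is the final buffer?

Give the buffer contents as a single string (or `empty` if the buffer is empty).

Answer: oeekkdozekyozekzst

Derivation:
After op 1 (add_cursor(0)): buffer="dyzst" (len 5), cursors c3@0 c1@1 c2@2, authorship .....
After op 2 (insert('o')): buffer="odoyozst" (len 8), cursors c3@1 c1@3 c2@5, authorship 3.1.2...
After op 3 (insert('z')): buffer="ozdozyozzst" (len 11), cursors c3@2 c1@5 c2@8, authorship 33.11.22...
After op 4 (insert('j')): buffer="ozjdozjyozjzst" (len 14), cursors c3@3 c1@7 c2@11, authorship 333.111.222...
After op 5 (add_cursor(2)): buffer="ozjdozjyozjzst" (len 14), cursors c4@2 c3@3 c1@7 c2@11, authorship 333.111.222...
After op 6 (delete): buffer="odozyozzst" (len 10), cursors c3@1 c4@1 c1@4 c2@7, authorship 3.11.22...
After op 7 (insert('e')): buffer="oeedozeyozezst" (len 14), cursors c3@3 c4@3 c1@7 c2@11, authorship 334.111.222...
After op 8 (insert('k')): buffer="oeekkdozekyozekzst" (len 18), cursors c3@5 c4@5 c1@10 c2@15, authorship 33434.1111.2222...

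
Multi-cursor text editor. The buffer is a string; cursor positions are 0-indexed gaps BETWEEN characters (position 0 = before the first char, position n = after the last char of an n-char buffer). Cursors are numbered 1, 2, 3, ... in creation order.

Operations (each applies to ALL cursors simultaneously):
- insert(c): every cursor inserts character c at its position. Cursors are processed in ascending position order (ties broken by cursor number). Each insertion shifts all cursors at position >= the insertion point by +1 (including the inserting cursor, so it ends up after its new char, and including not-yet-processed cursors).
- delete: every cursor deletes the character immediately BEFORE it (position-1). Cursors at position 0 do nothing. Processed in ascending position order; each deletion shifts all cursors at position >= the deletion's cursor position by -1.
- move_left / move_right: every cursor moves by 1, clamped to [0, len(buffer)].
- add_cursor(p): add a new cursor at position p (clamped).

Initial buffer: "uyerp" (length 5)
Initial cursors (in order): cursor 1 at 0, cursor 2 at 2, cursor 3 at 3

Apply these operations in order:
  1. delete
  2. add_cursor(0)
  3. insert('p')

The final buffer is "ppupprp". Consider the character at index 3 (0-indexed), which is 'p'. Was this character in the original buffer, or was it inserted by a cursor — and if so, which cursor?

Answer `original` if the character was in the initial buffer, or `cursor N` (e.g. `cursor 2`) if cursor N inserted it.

After op 1 (delete): buffer="urp" (len 3), cursors c1@0 c2@1 c3@1, authorship ...
After op 2 (add_cursor(0)): buffer="urp" (len 3), cursors c1@0 c4@0 c2@1 c3@1, authorship ...
After op 3 (insert('p')): buffer="ppupprp" (len 7), cursors c1@2 c4@2 c2@5 c3@5, authorship 14.23..
Authorship (.=original, N=cursor N): 1 4 . 2 3 . .
Index 3: author = 2

Answer: cursor 2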